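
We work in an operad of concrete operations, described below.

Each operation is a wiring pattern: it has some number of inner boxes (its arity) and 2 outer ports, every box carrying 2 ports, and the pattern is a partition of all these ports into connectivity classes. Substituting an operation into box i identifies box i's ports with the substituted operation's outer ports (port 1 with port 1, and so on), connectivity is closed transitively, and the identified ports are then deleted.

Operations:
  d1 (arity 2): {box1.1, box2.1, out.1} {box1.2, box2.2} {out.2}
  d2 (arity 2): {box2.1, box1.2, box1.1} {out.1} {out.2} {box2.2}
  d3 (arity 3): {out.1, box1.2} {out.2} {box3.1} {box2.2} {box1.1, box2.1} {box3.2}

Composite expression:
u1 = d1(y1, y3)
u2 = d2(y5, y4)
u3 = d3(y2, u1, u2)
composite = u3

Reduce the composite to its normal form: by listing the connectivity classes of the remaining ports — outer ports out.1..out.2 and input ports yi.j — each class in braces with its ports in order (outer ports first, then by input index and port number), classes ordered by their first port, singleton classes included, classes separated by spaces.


After gluing at d3, chains via deleted ports link the y-ports.
after d1, the pattern on (y1, y3) reads {out.1, y1.1, y3.1} {out.2} {y1.2, y3.2} (out.j = its outer ports)
after d2, the pattern on (y5, y4) reads {out.1} {out.2} {y4.1, y5.1, y5.2} {y4.2} (out.j = its outer ports)
after d3, the pattern on (y2, y1, y3, y5, y4) reads {out.1, y2.2} {out.2} {y1.1, y2.1, y3.1} {y1.2, y3.2} {y4.1, y5.1, y5.2} {y4.2} (out.j = its outer ports)

{out.1, y2.2} {out.2} {y1.1, y2.1, y3.1} {y1.2, y3.2} {y4.1, y5.1, y5.2} {y4.2}


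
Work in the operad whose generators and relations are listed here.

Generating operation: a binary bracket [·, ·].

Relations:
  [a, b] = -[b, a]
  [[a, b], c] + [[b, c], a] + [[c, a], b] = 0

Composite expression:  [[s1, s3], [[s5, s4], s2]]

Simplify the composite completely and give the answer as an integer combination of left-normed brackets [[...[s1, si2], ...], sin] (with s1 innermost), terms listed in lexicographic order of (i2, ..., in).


[[[[s1, s3], s2], s4], s5] - [[[[s1, s3], s2], s5], s4] - [[[[s1, s3], s4], s5], s2] + [[[[s1, s3], s5], s4], s2]

Left-normed coefficients sit on the s1-initial expansion words.
Composite bracket: [[s1, s3], [[s5, s4], s2]]
The bracket unfolds into 16 signed words via [a, b] = ab - ba (2^4 = 16).
Collect the words opening with s1:
  s1s3s2s4s5 appears with sign +1, giving the term +[[[[s1, s3], s2], s4], s5]
  s1s3s2s5s4 appears with sign -1, giving the term -[[[[s1, s3], s2], s5], s4]
  s1s3s4s5s2 appears with sign -1, giving the term -[[[[s1, s3], s4], s5], s2]
  s1s3s5s4s2 appears with sign +1, giving the term +[[[[s1, s3], s5], s4], s2]


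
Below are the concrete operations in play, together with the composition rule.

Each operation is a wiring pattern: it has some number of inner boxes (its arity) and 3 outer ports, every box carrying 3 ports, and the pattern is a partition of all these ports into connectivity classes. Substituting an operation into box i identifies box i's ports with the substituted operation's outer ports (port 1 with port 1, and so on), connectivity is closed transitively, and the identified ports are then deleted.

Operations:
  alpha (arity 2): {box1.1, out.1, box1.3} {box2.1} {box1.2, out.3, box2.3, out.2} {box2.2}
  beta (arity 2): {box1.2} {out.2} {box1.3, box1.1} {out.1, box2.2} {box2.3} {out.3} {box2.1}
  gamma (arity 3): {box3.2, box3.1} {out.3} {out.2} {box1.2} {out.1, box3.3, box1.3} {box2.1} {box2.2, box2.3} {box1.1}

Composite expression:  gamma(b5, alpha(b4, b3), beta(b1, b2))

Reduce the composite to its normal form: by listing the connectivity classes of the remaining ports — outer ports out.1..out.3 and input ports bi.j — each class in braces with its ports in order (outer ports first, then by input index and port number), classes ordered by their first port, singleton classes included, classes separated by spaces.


Substituting into gamma glues patterns; closure does the rest.
the subtree at alpha composes to {out.1, b4.1, b4.3} {out.2, out.3, b3.3, b4.2} {b3.1} {b3.2} on (b4, b3); out.j = own outer ports
the subtree at beta composes to {out.1, b2.2} {out.2} {out.3} {b1.1, b1.3} {b1.2} {b2.1} {b2.3} on (b1, b2); out.j = own outer ports
the subtree at gamma composes to {out.1, b5.3} {out.2} {out.3} {b1.1, b1.3} {b1.2} {b2.1} {b2.2} {b2.3} {b3.1} {b3.2} {b3.3, b4.2} {b4.1, b4.3} {b5.1} {b5.2} on (b5, b4, b3, b1, b2); out.j = own outer ports

{out.1, b5.3} {out.2} {out.3} {b1.1, b1.3} {b1.2} {b2.1} {b2.2} {b2.3} {b3.1} {b3.2} {b3.3, b4.2} {b4.1, b4.3} {b5.1} {b5.2}


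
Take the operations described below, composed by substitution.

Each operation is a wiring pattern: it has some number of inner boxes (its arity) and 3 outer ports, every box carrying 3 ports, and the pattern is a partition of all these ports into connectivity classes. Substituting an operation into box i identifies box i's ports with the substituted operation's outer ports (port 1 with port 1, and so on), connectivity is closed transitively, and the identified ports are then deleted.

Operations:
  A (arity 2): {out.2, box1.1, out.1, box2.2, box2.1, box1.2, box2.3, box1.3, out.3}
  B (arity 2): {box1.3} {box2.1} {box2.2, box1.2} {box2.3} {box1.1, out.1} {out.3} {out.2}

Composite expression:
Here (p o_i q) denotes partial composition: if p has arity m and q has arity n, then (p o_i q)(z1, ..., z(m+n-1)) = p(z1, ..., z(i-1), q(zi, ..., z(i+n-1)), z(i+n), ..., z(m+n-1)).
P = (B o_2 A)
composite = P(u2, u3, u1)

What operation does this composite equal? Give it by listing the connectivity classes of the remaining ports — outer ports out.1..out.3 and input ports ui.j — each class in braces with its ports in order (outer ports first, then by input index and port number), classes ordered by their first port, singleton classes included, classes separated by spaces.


Treat the ports identified at B as solder joints: merge, then drop.
A over (u3, u1) gives {out.1, out.2, out.3, u1.1, u1.2, u1.3, u3.1, u3.2, u3.3}, out.j being that stage's outer ports
B over (u2, u3, u1) gives {out.1, u2.1} {out.2} {out.3} {u1.1, u1.2, u1.3, u2.2, u3.1, u3.2, u3.3} {u2.3}, out.j being that stage's outer ports

{out.1, u2.1} {out.2} {out.3} {u1.1, u1.2, u1.3, u2.2, u3.1, u3.2, u3.3} {u2.3}


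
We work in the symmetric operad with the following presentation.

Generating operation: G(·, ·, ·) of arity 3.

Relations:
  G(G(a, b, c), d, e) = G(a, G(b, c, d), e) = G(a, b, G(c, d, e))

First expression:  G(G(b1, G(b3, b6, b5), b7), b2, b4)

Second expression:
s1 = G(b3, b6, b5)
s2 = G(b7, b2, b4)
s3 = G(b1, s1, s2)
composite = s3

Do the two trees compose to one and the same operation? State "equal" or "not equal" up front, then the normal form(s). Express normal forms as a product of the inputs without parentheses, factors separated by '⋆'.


Reducing the first expression gives b1 ⋆ b3 ⋆ b6 ⋆ b5 ⋆ b7 ⋆ b2 ⋆ b4
Reducing the second expression gives b1 ⋆ b3 ⋆ b6 ⋆ b5 ⋆ b7 ⋆ b2 ⋆ b4
Same normal form: equal.

equal; the common form is b1 ⋆ b3 ⋆ b6 ⋆ b5 ⋆ b7 ⋆ b2 ⋆ b4


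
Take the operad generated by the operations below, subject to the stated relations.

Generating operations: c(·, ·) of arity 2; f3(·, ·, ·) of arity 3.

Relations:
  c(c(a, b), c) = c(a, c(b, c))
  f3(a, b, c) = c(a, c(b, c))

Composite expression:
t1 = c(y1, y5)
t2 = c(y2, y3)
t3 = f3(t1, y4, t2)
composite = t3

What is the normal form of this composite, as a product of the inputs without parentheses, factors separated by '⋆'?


y1 ⋆ y5 ⋆ y4 ⋆ y2 ⋆ y3

All parenthesizations of f3 agree; list the y-inputs left to right.
c(y1, y5) flattens to y1 ⋆ y5
c(y2, y3) flattens to y2 ⋆ y3
f3(c(y1, y5), y4, c(y2, y3)) flattens to y1 ⋆ y5 ⋆ y4 ⋆ y2 ⋆ y3


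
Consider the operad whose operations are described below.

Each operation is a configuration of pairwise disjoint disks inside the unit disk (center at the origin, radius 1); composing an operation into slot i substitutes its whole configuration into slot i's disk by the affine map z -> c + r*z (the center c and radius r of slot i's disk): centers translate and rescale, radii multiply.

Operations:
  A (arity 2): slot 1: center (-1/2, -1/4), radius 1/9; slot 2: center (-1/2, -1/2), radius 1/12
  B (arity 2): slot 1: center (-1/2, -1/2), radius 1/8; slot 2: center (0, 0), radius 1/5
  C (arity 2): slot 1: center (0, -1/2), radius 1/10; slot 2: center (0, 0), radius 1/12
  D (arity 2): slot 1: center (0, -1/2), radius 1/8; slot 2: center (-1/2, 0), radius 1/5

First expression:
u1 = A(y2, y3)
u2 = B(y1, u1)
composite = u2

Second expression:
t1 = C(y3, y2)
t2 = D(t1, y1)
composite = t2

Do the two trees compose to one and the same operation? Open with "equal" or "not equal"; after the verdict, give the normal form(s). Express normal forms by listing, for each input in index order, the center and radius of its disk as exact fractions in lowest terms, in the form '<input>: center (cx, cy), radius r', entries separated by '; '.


not equal — first y1: center (-1/2, -1/2), radius 1/8; y2: center (-1/10, -1/20), radius 1/45; y3: center (-1/10, -1/10), radius 1/60, second y1: center (-1/2, 0), radius 1/5; y2: center (0, -1/2), radius 1/96; y3: center (0, -9/16), radius 1/80

In normal form, the first expression is y1: center (-1/2, -1/2), radius 1/8; y2: center (-1/10, -1/20), radius 1/45; y3: center (-1/10, -1/10), radius 1/60
In normal form, the second expression is y1: center (-1/2, 0), radius 1/5; y2: center (0, -1/2), radius 1/96; y3: center (0, -9/16), radius 1/80
The normal forms differ: not equal.


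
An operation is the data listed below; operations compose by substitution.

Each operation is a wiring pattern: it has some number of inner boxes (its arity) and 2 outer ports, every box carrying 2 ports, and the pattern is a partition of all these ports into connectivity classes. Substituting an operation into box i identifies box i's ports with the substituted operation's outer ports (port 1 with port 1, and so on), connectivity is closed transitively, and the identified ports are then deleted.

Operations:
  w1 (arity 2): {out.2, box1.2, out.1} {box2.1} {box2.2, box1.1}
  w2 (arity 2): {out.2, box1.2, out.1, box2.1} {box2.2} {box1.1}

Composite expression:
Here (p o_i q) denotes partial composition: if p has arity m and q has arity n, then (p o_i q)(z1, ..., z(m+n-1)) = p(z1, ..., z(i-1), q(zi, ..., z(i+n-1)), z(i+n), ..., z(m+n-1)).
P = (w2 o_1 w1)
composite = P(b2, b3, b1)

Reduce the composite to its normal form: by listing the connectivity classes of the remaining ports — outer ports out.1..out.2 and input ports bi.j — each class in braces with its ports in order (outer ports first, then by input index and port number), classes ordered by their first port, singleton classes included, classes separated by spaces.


{out.1, out.2, b1.1, b2.2} {b1.2} {b2.1, b3.2} {b3.1}

Substituting into w2 glues patterns; closure does the rest.
after w1, the pattern on (b2, b3) reads {out.1, out.2, b2.2} {b2.1, b3.2} {b3.1} (out.j = its outer ports)
after w2, the pattern on (b2, b3, b1) reads {out.1, out.2, b1.1, b2.2} {b1.2} {b2.1, b3.2} {b3.1} (out.j = its outer ports)


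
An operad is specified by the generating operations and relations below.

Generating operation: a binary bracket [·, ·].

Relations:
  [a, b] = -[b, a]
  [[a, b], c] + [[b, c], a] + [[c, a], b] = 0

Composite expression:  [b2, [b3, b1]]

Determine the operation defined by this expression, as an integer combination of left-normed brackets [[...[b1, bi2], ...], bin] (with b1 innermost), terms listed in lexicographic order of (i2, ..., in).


[[b1, b3], b2]


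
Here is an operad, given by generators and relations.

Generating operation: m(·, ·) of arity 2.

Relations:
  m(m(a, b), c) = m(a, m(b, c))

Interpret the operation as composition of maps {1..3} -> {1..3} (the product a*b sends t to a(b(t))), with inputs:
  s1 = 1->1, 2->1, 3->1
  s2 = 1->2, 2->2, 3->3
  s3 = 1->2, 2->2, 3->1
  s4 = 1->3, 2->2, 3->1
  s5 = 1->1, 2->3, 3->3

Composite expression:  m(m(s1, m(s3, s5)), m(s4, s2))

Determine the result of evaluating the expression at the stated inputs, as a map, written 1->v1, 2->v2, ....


m(s3, s5) = 1->2, 2->1, 3->1
m(s1, m(s3, s5)) = 1->1, 2->1, 3->1
m(s4, s2) = 1->2, 2->2, 3->1
m(m(s1, m(s3, s5)), m(s4, s2)) = 1->1, 2->1, 3->1

1->1, 2->1, 3->1


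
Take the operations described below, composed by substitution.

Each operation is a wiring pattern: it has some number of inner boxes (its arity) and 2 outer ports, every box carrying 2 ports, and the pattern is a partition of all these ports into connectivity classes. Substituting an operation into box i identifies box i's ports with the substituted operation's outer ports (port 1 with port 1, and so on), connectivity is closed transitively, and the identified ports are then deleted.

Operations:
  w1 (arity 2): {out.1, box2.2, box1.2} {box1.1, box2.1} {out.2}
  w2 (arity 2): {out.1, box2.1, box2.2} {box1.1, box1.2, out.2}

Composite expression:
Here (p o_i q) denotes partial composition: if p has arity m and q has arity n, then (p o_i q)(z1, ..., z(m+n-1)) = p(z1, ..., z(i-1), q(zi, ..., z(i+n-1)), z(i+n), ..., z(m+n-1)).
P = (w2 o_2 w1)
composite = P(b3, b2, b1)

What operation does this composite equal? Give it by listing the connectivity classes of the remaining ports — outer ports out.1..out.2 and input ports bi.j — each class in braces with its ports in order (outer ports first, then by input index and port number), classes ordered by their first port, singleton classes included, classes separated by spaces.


{out.1, b1.2, b2.2} {out.2, b3.1, b3.2} {b1.1, b2.1}


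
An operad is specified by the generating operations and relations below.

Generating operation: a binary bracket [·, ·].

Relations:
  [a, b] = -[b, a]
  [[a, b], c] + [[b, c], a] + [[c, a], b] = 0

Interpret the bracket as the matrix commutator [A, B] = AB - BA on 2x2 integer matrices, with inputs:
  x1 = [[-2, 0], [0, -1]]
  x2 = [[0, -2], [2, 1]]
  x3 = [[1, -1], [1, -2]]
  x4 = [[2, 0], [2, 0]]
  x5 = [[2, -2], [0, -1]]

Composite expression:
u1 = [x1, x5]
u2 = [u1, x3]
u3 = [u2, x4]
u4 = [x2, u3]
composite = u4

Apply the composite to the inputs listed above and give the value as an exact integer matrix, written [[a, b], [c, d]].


[[-8, -60], [-56, 8]]


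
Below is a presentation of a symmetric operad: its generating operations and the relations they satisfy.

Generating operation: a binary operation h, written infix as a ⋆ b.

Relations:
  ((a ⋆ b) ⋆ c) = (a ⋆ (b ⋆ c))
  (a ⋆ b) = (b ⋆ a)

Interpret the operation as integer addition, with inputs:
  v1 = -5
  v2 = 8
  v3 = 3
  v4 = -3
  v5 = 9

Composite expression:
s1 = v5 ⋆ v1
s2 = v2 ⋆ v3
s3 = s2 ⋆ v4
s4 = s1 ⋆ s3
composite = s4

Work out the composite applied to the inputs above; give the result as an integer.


(v5 ⋆ v1) = 4
(v2 ⋆ v3) = 11
((v2 ⋆ v3) ⋆ v4) = 8
((v5 ⋆ v1) ⋆ ((v2 ⋆ v3) ⋆ v4)) = 12

12


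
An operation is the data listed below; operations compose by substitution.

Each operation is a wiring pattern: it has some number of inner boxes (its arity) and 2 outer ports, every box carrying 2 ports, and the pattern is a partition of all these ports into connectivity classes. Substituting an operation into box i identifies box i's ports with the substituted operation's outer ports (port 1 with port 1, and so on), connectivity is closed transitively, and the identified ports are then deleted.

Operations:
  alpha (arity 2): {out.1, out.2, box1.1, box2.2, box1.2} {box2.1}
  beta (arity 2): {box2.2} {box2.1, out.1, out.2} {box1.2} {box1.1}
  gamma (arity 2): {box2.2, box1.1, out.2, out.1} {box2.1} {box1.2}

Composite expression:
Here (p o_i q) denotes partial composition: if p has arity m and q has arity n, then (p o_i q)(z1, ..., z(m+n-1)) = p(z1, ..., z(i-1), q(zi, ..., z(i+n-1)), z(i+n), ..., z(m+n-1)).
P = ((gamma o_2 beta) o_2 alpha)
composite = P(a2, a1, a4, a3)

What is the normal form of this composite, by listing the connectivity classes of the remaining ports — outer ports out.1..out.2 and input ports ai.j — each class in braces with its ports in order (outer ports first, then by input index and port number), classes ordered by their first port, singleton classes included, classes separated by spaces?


{out.1, out.2, a2.1, a3.1} {a1.1, a1.2, a4.2} {a2.2} {a3.2} {a4.1}

Substituting into gamma glues patterns; closure does the rest.
stage alpha: inputs (a1, a4), connectivity {out.1, out.2, a1.1, a1.2, a4.2} {a4.1}, out.j its boundary
stage beta: inputs (a1, a4, a3), connectivity {out.1, out.2, a3.1} {a1.1, a1.2, a4.2} {a3.2} {a4.1}, out.j its boundary
stage gamma: inputs (a2, a1, a4, a3), connectivity {out.1, out.2, a2.1, a3.1} {a1.1, a1.2, a4.2} {a2.2} {a3.2} {a4.1}, out.j its boundary


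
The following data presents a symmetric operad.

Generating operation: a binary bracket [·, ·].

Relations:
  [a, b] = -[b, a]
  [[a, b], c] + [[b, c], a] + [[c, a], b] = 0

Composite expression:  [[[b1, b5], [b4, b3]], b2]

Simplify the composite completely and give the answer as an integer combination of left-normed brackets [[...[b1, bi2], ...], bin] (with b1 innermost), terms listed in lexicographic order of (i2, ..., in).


-[[[[b1, b5], b3], b4], b2] + [[[[b1, b5], b4], b3], b2]

In the tensor algebra, words opening b1 carry the b1-anchored form.
Composite bracket: [[[b1, b5], [b4, b3]], b2]
The bracket unfolds into 16 signed words via [a, b] = ab - ba (2^4 = 16).
Collect the words opening with b1:
  b1b5b3b4b2 (sign -1) contributes -[[[[b1, b5], b3], b4], b2]
  b1b5b4b3b2 (sign +1) contributes +[[[[b1, b5], b4], b3], b2]


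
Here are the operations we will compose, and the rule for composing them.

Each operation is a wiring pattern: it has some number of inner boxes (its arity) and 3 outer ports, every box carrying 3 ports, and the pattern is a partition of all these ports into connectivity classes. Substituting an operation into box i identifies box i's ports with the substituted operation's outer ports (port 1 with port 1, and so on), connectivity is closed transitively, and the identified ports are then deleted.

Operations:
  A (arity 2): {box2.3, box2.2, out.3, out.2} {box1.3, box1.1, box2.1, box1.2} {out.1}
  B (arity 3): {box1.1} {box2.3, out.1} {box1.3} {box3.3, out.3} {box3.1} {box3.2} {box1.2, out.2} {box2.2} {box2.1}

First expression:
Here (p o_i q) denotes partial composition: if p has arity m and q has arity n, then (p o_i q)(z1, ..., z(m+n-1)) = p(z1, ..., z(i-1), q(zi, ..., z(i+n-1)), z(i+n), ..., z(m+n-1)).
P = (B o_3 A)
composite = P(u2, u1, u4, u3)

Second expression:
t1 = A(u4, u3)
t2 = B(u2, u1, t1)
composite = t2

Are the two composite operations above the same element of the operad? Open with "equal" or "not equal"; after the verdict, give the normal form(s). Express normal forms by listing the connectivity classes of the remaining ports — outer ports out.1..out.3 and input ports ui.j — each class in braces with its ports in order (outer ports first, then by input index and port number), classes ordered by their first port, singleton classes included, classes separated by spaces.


equal; the common form is {out.1, u1.3} {out.2, u2.2} {out.3, u3.2, u3.3} {u1.1} {u1.2} {u2.1} {u2.3} {u3.1, u4.1, u4.2, u4.3}

Normal form of the first expression: {out.1, u1.3} {out.2, u2.2} {out.3, u3.2, u3.3} {u1.1} {u1.2} {u2.1} {u2.3} {u3.1, u4.1, u4.2, u4.3}
Normal form of the second expression: {out.1, u1.3} {out.2, u2.2} {out.3, u3.2, u3.3} {u1.1} {u1.2} {u2.1} {u2.3} {u3.1, u4.1, u4.2, u4.3}
The forms coincide; equal.


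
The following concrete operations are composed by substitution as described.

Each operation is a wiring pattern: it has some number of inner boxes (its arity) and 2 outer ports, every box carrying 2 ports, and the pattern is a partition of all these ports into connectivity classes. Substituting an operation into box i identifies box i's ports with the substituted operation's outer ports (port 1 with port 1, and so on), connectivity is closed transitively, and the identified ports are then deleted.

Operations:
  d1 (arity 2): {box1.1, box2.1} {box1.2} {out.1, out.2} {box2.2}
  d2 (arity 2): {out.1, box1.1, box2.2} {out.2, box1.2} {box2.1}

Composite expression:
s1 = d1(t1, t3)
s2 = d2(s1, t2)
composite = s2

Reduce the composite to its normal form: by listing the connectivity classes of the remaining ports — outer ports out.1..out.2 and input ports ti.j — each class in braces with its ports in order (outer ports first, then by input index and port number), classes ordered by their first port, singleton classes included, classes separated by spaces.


Substituting into d2 glues patterns; closure does the rest.
stage d1: inputs (t1, t3), connectivity {out.1, out.2} {t1.1, t3.1} {t1.2} {t3.2}, out.j its boundary
stage d2: inputs (t1, t3, t2), connectivity {out.1, out.2, t2.2} {t1.1, t3.1} {t1.2} {t2.1} {t3.2}, out.j its boundary

{out.1, out.2, t2.2} {t1.1, t3.1} {t1.2} {t2.1} {t3.2}


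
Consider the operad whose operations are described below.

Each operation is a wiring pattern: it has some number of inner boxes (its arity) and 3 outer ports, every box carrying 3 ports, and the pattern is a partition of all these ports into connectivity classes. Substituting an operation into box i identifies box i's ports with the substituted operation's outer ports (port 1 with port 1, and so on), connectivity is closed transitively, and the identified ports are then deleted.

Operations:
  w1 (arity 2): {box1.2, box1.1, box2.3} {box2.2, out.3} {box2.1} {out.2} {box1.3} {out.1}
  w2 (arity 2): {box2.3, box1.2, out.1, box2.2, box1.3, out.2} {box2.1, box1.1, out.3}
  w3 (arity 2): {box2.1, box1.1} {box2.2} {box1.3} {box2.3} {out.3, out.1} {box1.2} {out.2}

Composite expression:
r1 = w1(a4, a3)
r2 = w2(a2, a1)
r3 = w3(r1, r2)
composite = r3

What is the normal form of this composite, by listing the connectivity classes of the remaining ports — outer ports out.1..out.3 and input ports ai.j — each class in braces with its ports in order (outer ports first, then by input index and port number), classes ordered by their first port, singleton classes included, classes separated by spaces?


{out.1, out.3} {out.2} {a1.1, a2.1} {a1.2, a1.3, a2.2, a2.3} {a3.1} {a3.2} {a3.3, a4.1, a4.2} {a4.3}


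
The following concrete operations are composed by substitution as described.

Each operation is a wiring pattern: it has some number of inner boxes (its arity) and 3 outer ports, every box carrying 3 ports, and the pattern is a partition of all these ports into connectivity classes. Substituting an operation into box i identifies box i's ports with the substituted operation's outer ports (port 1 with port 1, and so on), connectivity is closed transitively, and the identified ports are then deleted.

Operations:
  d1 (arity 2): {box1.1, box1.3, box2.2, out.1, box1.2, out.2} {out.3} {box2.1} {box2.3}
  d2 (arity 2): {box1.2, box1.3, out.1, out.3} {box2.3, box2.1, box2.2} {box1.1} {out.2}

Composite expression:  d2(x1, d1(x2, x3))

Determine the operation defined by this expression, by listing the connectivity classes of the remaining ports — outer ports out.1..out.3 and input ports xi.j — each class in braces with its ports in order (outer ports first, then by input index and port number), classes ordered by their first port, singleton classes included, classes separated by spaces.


{out.1, out.3, x1.2, x1.3} {out.2} {x1.1} {x2.1, x2.2, x2.3, x3.2} {x3.1} {x3.3}


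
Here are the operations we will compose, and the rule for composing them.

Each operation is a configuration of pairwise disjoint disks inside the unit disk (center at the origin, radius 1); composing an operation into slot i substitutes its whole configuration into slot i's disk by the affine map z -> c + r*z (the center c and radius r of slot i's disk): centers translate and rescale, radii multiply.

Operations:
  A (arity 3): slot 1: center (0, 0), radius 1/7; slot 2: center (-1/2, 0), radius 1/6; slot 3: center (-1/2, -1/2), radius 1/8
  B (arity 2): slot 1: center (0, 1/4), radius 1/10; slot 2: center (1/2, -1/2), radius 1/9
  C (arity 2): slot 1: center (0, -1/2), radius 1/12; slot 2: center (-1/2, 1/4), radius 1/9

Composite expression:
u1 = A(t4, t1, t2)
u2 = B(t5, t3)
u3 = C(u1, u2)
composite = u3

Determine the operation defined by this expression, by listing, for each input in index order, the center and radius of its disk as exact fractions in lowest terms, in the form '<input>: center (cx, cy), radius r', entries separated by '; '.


Affine substitution under C: radii multiply and t-centers shift.
t4: after 2 affine steps, its disk has center (0, -1/2), radius 1/84
t1: after 2 affine steps, its disk has center (-1/24, -1/2), radius 1/72
t2: after 2 affine steps, its disk has center (-1/24, -13/24), radius 1/96
t5: after 2 affine steps, its disk has center (-1/2, 5/18), radius 1/90
t3: after 2 affine steps, its disk has center (-4/9, 7/36), radius 1/81

t1: center (-1/24, -1/2), radius 1/72; t2: center (-1/24, -13/24), radius 1/96; t3: center (-4/9, 7/36), radius 1/81; t4: center (0, -1/2), radius 1/84; t5: center (-1/2, 5/18), radius 1/90


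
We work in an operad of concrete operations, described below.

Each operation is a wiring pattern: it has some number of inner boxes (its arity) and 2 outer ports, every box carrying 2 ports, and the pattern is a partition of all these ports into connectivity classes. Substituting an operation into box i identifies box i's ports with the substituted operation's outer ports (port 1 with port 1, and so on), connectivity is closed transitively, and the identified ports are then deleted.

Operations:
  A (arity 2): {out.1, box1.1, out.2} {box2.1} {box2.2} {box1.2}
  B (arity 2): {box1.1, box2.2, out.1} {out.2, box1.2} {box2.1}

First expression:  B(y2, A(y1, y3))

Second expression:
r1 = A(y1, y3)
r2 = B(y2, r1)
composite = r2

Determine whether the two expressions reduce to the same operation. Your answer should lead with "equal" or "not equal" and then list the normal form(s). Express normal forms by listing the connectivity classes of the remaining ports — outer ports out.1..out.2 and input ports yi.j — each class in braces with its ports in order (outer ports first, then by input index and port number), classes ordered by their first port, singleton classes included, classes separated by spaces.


equal; both compose to {out.1, y1.1, y2.1} {out.2, y2.2} {y1.2} {y3.1} {y3.2}

In normal form, the first expression is {out.1, y1.1, y2.1} {out.2, y2.2} {y1.2} {y3.1} {y3.2}
In normal form, the second expression is {out.1, y1.1, y2.1} {out.2, y2.2} {y1.2} {y3.1} {y3.2}
The forms coincide; equal.


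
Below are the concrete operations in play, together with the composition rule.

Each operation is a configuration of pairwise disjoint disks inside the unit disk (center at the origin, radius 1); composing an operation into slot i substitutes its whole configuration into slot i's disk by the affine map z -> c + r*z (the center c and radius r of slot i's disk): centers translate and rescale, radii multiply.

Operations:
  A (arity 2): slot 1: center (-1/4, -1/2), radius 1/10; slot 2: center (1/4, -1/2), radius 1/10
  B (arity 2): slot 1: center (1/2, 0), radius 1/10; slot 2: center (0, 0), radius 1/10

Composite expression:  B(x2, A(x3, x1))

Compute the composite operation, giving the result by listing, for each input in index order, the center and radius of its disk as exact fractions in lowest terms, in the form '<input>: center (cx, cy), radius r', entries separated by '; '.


x1: center (1/40, -1/20), radius 1/100; x2: center (1/2, 0), radius 1/10; x3: center (-1/40, -1/20), radius 1/100

Follow each x-input down from B: c' goes to c + r*c', radius to r*r'.
input x2: composing its 1 substitution step yields center (1/2, 0), radius 1/10
input x3: composing its 2 substitution steps yields center (-1/40, -1/20), radius 1/100
input x1: composing its 2 substitution steps yields center (1/40, -1/20), radius 1/100


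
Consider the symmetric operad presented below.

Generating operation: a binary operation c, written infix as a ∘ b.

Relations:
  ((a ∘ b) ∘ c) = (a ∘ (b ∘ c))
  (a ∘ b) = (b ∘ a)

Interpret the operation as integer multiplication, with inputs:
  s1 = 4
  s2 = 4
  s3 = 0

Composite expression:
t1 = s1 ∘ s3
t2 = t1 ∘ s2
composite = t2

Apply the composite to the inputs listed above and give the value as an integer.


(s1 ∘ s3) = 0
((s1 ∘ s3) ∘ s2) = 0

0


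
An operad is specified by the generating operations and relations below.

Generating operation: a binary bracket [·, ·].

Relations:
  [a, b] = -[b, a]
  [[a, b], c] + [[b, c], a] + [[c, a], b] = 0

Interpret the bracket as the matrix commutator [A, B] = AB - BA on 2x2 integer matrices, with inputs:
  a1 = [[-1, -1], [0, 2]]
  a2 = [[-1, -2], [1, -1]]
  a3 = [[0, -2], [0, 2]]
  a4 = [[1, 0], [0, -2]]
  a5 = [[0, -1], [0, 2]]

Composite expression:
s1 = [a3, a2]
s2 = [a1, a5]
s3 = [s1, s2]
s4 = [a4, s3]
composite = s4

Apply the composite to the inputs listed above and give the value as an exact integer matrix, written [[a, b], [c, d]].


[[0, -12], [0, 0]]

[a3, a2] = [[-2, 4], [2, 2]]
[a1, a5] = [[0, 1], [0, 0]]
[[a3, a2], [a1, a5]] = [[-2, -4], [0, 2]]
[a4, [[a3, a2], [a1, a5]]] = [[0, -12], [0, 0]]


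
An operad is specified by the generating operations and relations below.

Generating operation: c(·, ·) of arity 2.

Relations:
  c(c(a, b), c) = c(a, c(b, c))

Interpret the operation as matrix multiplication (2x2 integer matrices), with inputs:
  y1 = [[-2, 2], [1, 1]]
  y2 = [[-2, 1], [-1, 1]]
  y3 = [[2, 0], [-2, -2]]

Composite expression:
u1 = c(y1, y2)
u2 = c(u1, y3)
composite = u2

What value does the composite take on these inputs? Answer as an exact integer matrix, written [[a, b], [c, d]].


[[4, 0], [-10, -4]]

c(y1, y2) = [[2, 0], [-3, 2]]
c(c(y1, y2), y3) = [[4, 0], [-10, -4]]


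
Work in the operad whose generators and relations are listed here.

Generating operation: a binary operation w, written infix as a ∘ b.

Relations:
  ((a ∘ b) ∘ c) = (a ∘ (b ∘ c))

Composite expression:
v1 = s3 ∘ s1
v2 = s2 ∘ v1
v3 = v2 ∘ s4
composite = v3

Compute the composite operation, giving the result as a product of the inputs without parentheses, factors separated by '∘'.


Every regrouping of w is equal, so read the s-inputs in written order.
(s3 ∘ s1) collapses to s3 ∘ s1
(s2 ∘ (s3 ∘ s1)) collapses to s2 ∘ s3 ∘ s1
((s2 ∘ (s3 ∘ s1)) ∘ s4) collapses to s2 ∘ s3 ∘ s1 ∘ s4

s2 ∘ s3 ∘ s1 ∘ s4


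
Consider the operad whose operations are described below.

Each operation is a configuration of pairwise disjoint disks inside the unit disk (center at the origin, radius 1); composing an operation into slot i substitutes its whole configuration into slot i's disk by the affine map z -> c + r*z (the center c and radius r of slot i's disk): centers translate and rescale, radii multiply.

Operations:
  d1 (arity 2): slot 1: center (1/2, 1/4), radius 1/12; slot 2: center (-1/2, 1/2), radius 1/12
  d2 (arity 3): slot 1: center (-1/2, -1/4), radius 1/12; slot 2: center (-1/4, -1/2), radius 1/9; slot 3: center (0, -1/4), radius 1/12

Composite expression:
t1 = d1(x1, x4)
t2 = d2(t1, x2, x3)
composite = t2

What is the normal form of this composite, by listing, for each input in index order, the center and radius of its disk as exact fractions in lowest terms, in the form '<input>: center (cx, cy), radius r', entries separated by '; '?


x1: center (-11/24, -11/48), radius 1/144; x2: center (-1/4, -1/2), radius 1/9; x3: center (0, -1/4), radius 1/12; x4: center (-13/24, -5/24), radius 1/144

Below d2, radii multiply path by path; the x-disk centers shift.
x1 passes through 2 substitutions, ending at center (-11/24, -11/48), radius 1/144
x4 passes through 2 substitutions, ending at center (-13/24, -5/24), radius 1/144
x2 passes through 1 substitution, ending at center (-1/4, -1/2), radius 1/9
x3 passes through 1 substitution, ending at center (0, -1/4), radius 1/12


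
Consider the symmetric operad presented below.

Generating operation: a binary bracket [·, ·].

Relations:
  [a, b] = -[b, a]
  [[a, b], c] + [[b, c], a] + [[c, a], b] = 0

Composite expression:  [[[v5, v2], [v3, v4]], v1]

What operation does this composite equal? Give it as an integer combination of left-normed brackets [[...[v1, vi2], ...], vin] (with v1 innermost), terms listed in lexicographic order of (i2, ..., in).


[[[[v1, v2], v5], v3], v4] - [[[[v1, v2], v5], v4], v3] - [[[[v1, v3], v4], v2], v5] + [[[[v1, v3], v4], v5], v2] + [[[[v1, v4], v3], v2], v5] - [[[[v1, v4], v3], v5], v2] - [[[[v1, v5], v2], v3], v4] + [[[[v1, v5], v2], v4], v3]

In the tensor algebra, words opening v1 carry the v1-anchored form.
Composite bracket: [[[v5, v2], [v3, v4]], v1]
Applying ab - ba throughout gives 16 signed words (2^4 = 16).
Collect the words opening with v1:
  v1v2v5v3v4 (sign +1) contributes +[[[[v1, v2], v5], v3], v4]
  v1v2v5v4v3 (sign -1) contributes -[[[[v1, v2], v5], v4], v3]
  v1v3v4v2v5 (sign -1) contributes -[[[[v1, v3], v4], v2], v5]
  v1v3v4v5v2 (sign +1) contributes +[[[[v1, v3], v4], v5], v2]
  v1v4v3v2v5 (sign +1) contributes +[[[[v1, v4], v3], v2], v5]
  v1v4v3v5v2 (sign -1) contributes -[[[[v1, v4], v3], v5], v2]
  v1v5v2v3v4 (sign -1) contributes -[[[[v1, v5], v2], v3], v4]
  v1v5v2v4v3 (sign +1) contributes +[[[[v1, v5], v2], v4], v3]


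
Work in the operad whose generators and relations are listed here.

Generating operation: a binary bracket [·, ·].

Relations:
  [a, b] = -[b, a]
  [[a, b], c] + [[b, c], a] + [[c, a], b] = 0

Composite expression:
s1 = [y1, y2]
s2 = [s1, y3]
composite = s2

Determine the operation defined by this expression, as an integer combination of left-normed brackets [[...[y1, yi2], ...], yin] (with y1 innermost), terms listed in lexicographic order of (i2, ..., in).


[[y1, y2], y3]

Expand each bracket as ab - ba; the y1-initial words give the coefficients.
Composite bracket: [[y1, y2], y3]
Full expansion: 4 signed words from ab - ba (2^2 = 4).
The y1-initial words carry the normal form:
  from y1y2y3, sign +1: term +[[y1, y2], y3]


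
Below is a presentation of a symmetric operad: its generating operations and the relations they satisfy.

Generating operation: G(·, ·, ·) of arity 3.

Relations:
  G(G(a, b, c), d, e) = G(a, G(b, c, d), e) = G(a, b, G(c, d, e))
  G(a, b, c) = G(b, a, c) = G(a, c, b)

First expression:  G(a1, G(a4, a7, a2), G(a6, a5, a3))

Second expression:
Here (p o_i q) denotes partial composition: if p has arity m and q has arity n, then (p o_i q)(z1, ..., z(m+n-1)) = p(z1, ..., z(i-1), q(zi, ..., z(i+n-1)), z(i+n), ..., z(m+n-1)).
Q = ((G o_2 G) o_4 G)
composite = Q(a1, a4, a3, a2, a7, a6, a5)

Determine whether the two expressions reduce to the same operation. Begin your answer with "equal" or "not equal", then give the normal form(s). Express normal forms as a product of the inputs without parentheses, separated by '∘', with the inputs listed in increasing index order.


equal — both sides give a1 ∘ a2 ∘ a3 ∘ a4 ∘ a5 ∘ a6 ∘ a7

The first expression, normalized: a1 ∘ a2 ∘ a3 ∘ a4 ∘ a5 ∘ a6 ∘ a7
The second expression, normalized: a1 ∘ a2 ∘ a3 ∘ a4 ∘ a5 ∘ a6 ∘ a7
Identical normal forms: equal.


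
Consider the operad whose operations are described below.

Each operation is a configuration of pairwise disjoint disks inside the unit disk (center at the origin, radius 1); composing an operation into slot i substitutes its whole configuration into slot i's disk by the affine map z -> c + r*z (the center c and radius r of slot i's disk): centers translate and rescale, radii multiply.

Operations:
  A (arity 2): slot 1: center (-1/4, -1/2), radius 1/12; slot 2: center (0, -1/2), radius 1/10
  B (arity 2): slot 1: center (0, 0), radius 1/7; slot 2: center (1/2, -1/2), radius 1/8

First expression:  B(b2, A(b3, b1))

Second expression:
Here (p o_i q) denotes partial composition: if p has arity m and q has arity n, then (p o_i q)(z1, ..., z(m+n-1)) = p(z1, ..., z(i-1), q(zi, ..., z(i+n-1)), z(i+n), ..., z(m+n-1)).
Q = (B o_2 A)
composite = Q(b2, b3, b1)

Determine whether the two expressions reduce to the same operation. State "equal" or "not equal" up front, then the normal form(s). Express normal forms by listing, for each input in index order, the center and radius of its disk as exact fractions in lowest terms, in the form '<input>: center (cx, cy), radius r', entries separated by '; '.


equal — both sides give b1: center (1/2, -9/16), radius 1/80; b2: center (0, 0), radius 1/7; b3: center (15/32, -9/16), radius 1/96

The first composite normalizes to b1: center (1/2, -9/16), radius 1/80; b2: center (0, 0), radius 1/7; b3: center (15/32, -9/16), radius 1/96
The second composite normalizes to b1: center (1/2, -9/16), radius 1/80; b2: center (0, 0), radius 1/7; b3: center (15/32, -9/16), radius 1/96
The forms coincide; equal.


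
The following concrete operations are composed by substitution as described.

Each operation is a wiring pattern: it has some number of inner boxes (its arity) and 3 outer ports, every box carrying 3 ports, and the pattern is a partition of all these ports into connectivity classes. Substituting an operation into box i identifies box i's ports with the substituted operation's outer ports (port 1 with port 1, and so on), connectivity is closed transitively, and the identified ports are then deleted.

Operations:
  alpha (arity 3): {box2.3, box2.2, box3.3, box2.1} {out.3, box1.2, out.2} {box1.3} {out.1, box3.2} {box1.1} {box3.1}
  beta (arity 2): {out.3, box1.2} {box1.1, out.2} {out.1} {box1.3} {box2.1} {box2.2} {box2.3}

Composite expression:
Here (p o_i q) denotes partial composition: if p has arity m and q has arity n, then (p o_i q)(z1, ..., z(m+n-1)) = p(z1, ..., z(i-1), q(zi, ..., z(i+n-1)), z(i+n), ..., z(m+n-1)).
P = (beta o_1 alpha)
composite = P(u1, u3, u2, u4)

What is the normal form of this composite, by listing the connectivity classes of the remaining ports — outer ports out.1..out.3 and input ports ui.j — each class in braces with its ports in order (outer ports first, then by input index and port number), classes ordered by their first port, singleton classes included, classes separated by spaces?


{out.1} {out.2, u2.2} {out.3, u1.2} {u1.1} {u1.3} {u2.1} {u2.3, u3.1, u3.2, u3.3} {u4.1} {u4.2} {u4.3}

Substituting into beta glues patterns; closure does the rest.
alpha over (u1, u3, u2) gives {out.1, u2.2} {out.2, out.3, u1.2} {u1.1} {u1.3} {u2.1} {u2.3, u3.1, u3.2, u3.3}, out.j being that stage's outer ports
beta over (u1, u3, u2, u4) gives {out.1} {out.2, u2.2} {out.3, u1.2} {u1.1} {u1.3} {u2.1} {u2.3, u3.1, u3.2, u3.3} {u4.1} {u4.2} {u4.3}, out.j being that stage's outer ports


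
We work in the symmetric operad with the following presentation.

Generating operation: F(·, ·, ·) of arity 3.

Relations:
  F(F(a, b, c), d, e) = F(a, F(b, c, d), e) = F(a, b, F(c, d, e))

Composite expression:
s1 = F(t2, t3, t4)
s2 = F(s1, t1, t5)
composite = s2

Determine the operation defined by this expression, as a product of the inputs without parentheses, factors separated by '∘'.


t2 ∘ t3 ∘ t4 ∘ t1 ∘ t5

Key point: F is associative — brackets drop, the t-order remains.
F(t2, t3, t4) reduces to t2 ∘ t3 ∘ t4
F(F(t2, t3, t4), t1, t5) reduces to t2 ∘ t3 ∘ t4 ∘ t1 ∘ t5


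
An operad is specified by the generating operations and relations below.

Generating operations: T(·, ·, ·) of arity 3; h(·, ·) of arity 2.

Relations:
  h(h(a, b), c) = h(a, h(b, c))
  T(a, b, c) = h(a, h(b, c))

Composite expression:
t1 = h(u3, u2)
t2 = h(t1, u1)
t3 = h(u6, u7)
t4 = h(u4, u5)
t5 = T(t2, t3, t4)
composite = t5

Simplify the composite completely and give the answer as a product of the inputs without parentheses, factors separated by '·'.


u3 · u2 · u1 · u6 · u7 · u4 · u5


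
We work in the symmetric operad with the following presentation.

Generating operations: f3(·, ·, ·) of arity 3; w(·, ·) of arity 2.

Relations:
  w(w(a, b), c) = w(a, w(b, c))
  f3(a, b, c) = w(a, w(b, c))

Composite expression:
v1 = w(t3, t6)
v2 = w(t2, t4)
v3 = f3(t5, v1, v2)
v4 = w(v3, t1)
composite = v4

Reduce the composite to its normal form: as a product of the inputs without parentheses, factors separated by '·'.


t5 · t3 · t6 · t2 · t4 · t1

Associativity of w dissolves the nesting; only the t-input order survives.
w(t3, t6) flattens to t3 · t6
w(t2, t4) flattens to t2 · t4
f3(t5, w(t3, t6), w(t2, t4)) flattens to t5 · t3 · t6 · t2 · t4
w(f3(t5, w(t3, t6), w(t2, t4)), t1) flattens to t5 · t3 · t6 · t2 · t4 · t1
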